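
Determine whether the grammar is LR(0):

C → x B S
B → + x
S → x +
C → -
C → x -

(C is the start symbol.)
Augment with C' → C and build the canonical LR(0) collection (I0 = CLOSURE({[C' → . C]}), then GOTO on every symbol after a dot until no new states appear). It has 11 states:
  I0: { [C → . -], [C → . x -], [C → . x B S], [C' → . C] }  — shift
  I1: { [C → - .] }  — reduce
  I2: { [C' → C .] }  — accept
  I3: { [B → . + x], [C → x . -], [C → x . B S] }  — shift
  I4: { [B → + . x] }  — shift
  I5: { [C → x - .] }  — reduce
  I6: { [C → x B . S], [S → . x +] }  — shift
  I7: { [C → x B S .] }  — reduce
  I8: { [S → x . +] }  — shift
  I9: { [S → x + .] }  — reduce
  I10: { [B → + x .] }  — reduce

Every state is either a pure shift/goto state or contains exactly one complete item and nothing to shift — no conflicts. The grammar is LR(0).

Answer: Yes, the grammar is LR(0)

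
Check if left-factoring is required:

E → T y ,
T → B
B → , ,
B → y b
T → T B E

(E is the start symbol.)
Left-factoring is needed when two productions for the same non-terminal
share a common prefix on the right-hand side.

Productions for T:
  T → B
  T → T B E
Productions for B:
  B → , ,
  B → y b

No common prefixes found.

Answer: No, left-factoring is not needed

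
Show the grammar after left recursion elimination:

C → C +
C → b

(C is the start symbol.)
C is directly left-recursive. The standard transformation for
  A → A α₁ | ... | A α_m | β₁ | ... | β_n
is
  A  → β₁ A' | ... | β_n A'
  A' → α₁ A' | ... | α_m A' | ε

C → b becomes C → b C'
C → C + becomes C' → + C'
Add C' → ε

Resulting grammar:
C → b C'
C' → + C'
C' → ε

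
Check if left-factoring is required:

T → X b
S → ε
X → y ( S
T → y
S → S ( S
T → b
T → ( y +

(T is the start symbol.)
No, left-factoring is not needed

Left-factoring is needed when two productions for the same non-terminal
share a common prefix on the right-hand side.

Productions for T:
  T → X b
  T → y
  T → b
  T → ( y +
Productions for S:
  S → ε
  S → S ( S

No common prefixes found.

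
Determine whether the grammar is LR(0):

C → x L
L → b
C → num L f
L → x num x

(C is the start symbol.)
A grammar is LR(0) if no state in the canonical LR(0) collection has:
  - both a shift item (dot before a terminal) and a complete item (shift-reduce conflict), or
  - two or more complete items (reduce-reduce conflict; the accept item [C' → C .] counts as a complete item here).

Augment with C' → C and build the canonical LR(0) collection (I0 = CLOSURE({[C' → . C]}), then GOTO on every symbol after a dot until no new states appear). It has 11 states:
  I0: { [C → . num L f], [C → . x L], [C' → . C] }  — shift
  I1: { [C' → C .] }  — accept
  I2: { [C → num . L f], [L → . b], [L → . x num x] }  — shift
  I3: { [C → x . L], [L → . b], [L → . x num x] }  — shift
  I4: { [C → x L .] }  — reduce
  I5: { [L → b .] }  — reduce
  I6: { [L → x . num x] }  — shift
  I7: { [L → x num . x] }  — shift
  I8: { [L → x num x .] }  — reduce
  I9: { [C → num L . f] }  — shift
  I10: { [C → num L f .] }  — reduce

Every state is either a pure shift/goto state or contains exactly one complete item and nothing to shift — no conflicts. The grammar is LR(0).

Answer: Yes, the grammar is LR(0)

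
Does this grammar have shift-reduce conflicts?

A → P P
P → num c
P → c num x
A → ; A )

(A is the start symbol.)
No shift-reduce conflicts

A shift-reduce conflict occurs when an LR(0) state has both:
  - a complete (reduce) item [A → α .] (dot at the end), and
  - a shift item [B → β . c γ] (dot before a terminal).

Augment with A' → A and build the canonical LR(0) collection (I0 = CLOSURE({[A' → . A]}), then GOTO on every symbol after a dot until no new states appear). It has 12 states:
  I0: { [A → . ; A )], [A → . P P], [A' → . A], [P → . c num x], [P → . num c] }  — shift
  I1: { [A → . ; A )], [A → . P P], [A → ; . A )], [P → . c num x], [P → . num c] }  — shift
  I2: { [A' → A .] }  — accept
  I3: { [A → P . P], [P → . c num x], [P → . num c] }  — shift
  I4: { [P → c . num x] }  — shift
  I5: { [P → num . c] }  — shift
  I6: { [P → num c .] }  — reduce
  I7: { [P → c num . x] }  — shift
  I8: { [P → c num x .] }  — reduce
  I9: { [A → P P .] }  — reduce
  I10: { [A → ; A . )] }  — shift
  I11: { [A → ; A ) .] }  — reduce

No state contains both a complete item and a shift item.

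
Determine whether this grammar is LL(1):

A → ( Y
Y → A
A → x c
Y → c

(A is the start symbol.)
Yes, the grammar is LL(1).

Relevant sets:
  FIRST(A) = { '(', 'x' }

For A:
  PREDICT(A → '(' Y) = { '(' }
  PREDICT(A → x c) = { 'x' }
For Y:
  PREDICT(Y → A) = { '(', 'x' }
  PREDICT(Y → c) = { 'c' }

All predict sets are disjoint. The grammar IS LL(1).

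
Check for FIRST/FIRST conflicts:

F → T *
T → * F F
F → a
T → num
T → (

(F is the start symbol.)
A FIRST/FIRST conflict occurs when two productions N → α and N → β for the same non-terminal have FIRST(α) ∩ FIRST(β) ≠ ∅ (with ε ∈ FIRST of a nullable right-hand side, so two nullable alternatives also conflict).

FIRST sets of the non-terminals at (or reachable through a nullable prefix from) the front of some alternative:
  FIRST(T) = { '(', '*', 'num' }

Productions for F:
  F → T *: FIRST = { '(', '*', 'num' }
  F → a: FIRST = { 'a' }
Productions for T:
  T → * F F: FIRST = { '*' }
  T → num: FIRST = { 'num' }
  T → (: FIRST = { '(' }

All alternatives of each non-terminal have pairwise disjoint FIRST sets.

Answer: No FIRST/FIRST conflicts.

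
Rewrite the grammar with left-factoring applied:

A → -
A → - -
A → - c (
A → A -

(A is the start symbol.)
Left-factoring transforms A → αβ₁ | αβ₂ into A → αA' and A' → β₁ | β₂
(α is the longest common prefix among the alternatives). Repeat until
no nonterminal has two alternatives with a common prefix.

Round 1: A has alternatives sharing prefix '-'. Introduce A': A → - A'
  Add: A' → ε
  Add: A' → -
  Add: A' → c (

No remaining common prefixes — done.

Resulting grammar:
A → - A'
A' → ε
A' → -
A' → c (
A → A -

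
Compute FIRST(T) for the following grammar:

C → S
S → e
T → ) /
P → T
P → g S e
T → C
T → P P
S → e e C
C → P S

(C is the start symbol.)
{ ')', 'e', 'g' }

To compute FIRST(T), examine every production with T on the left-hand side, reading each right-hand side left to right until a non-nullable symbol is reached.

FIRST sets of the other non-terminals involved (by the same procedure, iterated to a fixed point):
  FIRST(C) = { ')', 'e', 'g' }
  FIRST(P) = { ')', 'e', 'g' }

From T → ) /:
  - ')' is a terminal: add ')' and stop
From T → C:
  - C is a non-terminal: add FIRST(C) \ {ε} = { ')', 'e', 'g' }
    C is not nullable, so stop
From T → P P:
  - P is a non-terminal: add FIRST(P) \ {ε} = { ')', 'e', 'g' }
    P is not nullable, so stop

Collecting: FIRST(T) = { ')', 'e', 'g' }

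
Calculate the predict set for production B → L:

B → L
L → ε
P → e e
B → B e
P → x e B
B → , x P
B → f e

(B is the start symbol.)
{ $, 'e' }

PREDICT(B → L) = (FIRST(RHS) \ {ε}) ∪ (FOLLOW(B) if ε ∈ FIRST(RHS), i.e. RHS ⇒* ε)
FIRST(L) = { ε }
FIRST(L) = { ε }
ε ∈ FIRST(L) (the right-hand side is nullable), so add FOLLOW(B) = { $, 'e' }
PREDICT(B → L) = { $, 'e' }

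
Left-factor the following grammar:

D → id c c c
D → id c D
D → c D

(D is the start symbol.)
D → id c D'
D' → c c
D' → D
D → c D

Left-factoring transforms A → αβ₁ | αβ₂ into A → αA' and A' → β₁ | β₂
(α is the longest common prefix among the alternatives). Repeat until
no nonterminal has two alternatives with a common prefix.

Round 1: D has alternatives sharing prefix 'id c'. Introduce D': D → id c D'
  Add: D' → c c
  Add: D' → D

No remaining common prefixes — done.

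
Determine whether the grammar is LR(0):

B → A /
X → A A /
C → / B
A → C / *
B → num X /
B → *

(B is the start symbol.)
Yes, the grammar is LR(0)

Augment with B' → B and build the canonical LR(0) collection (I0 = CLOSURE({[B' → . B]}), then GOTO on every symbol after a dot until no new states appear). It has 16 states:
  I0: { [A → . C / *], [B → . *], [B → . A /], [B → . num X /], [B' → . B], [C → . / B] }  — shift
  I1: { [B → * .] }  — reduce
  I2: { [A → . C / *], [B → . *], [B → . A /], [B → . num X /], [C → . / B], [C → / . B] }  — shift
  I3: { [B → A . /] }  — shift
  I4: { [B' → B .] }  — accept
  I5: { [A → C . / *] }  — shift
  I6: { [A → . C / *], [B → num . X /], [C → . / B], [X → . A A /] }  — shift
  I7: { [A → . C / *], [C → . / B], [X → A . A /] }  — shift
  I8: { [B → num X . /] }  — shift
  I9: { [B → num X / .] }  — reduce
  I10: { [X → A A . /] }  — shift
  I11: { [X → A A / .] }  — reduce
  I12: { [A → C / . *] }  — shift
  I13: { [A → C / * .] }  — reduce
  I14: { [B → A / .] }  — reduce
  I15: { [C → / B .] }  — reduce

Every state is either a pure shift/goto state or contains exactly one complete item and nothing to shift — no conflicts. The grammar is LR(0).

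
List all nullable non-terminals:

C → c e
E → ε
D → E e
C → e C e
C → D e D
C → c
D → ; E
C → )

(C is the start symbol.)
A non-terminal is nullable if it can derive ε (the empty string): either it has an ε-production, or it has a production whose right-hand side consists entirely of nullable non-terminals.

ε-productions: E → ε
So E is immediately nullable.
No further non-terminal can be added: every production for the remaining non-terminals contains a terminal or a non-nullable non-terminal.
Nullable = { 'E' }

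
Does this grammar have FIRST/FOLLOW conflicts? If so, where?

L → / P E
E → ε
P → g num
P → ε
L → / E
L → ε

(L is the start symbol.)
No FIRST/FOLLOW conflicts.

A FIRST/FOLLOW conflict occurs when a non-terminal N has a nullable alternative N → β (β ⇒* ε) and another alternative N → α with FIRST(α) ∩ FOLLOW(N) ≠ ∅: on such a lookahead the parser cannot decide between expanding α and letting N vanish via β.

Nullable non-terminals: E, L, P.
E has a nullable alternative but only one production, so nothing to check.

L: nullable alternative(s) L → ε; FOLLOW(L) = { $ }
  L → / P E: FIRST \ {ε} = { '/' } — disjoint from FOLLOW(L)
  L → / E: FIRST \ {ε} = { '/' } — disjoint from FOLLOW(L)
  L → ε: FIRST \ {ε} = { } — this is the only nullable alternative, skip

P: nullable alternative(s) P → ε; FOLLOW(P) = { $ }
  P → g num: FIRST \ {ε} = { 'g' } — disjoint from FOLLOW(P)
  P → ε: FIRST \ {ε} = { } — this is the only nullable alternative, skip

No FIRST/FOLLOW conflicts found.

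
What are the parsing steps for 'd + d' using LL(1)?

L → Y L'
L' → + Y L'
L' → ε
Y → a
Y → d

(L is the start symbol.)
LL(1) parsing maintains a stack (initially the start symbol over $) and the input. At each step: if the stack top is a terminal, match it against the current input token; if it is a non-terminal N, replace it with the RHS of M[N, lookahead] (the unique production whose predict set contains the lookahead).

Stack is shown with the top on the left.

Stack     Input    Action
-------------------------
L $       d + d $  output L → Y L'
Y L' $    d + d $  output Y → d
d L' $    d + d $  match 'd'
L' $      + d $    output L' → + Y L'
+ Y L' $  + d $    match '+'
Y L' $    d $      output Y → d
d L' $    d $      match 'd'
L' $      $        output L' → ε
$         $        accept

The string is accepted.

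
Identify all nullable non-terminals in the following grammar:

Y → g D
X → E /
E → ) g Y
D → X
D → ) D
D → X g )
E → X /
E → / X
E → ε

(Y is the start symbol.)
{ 'E' }

ε-productions: E → ε
So E is immediately nullable.
No further non-terminal can be added: every production for the remaining non-terminals contains a terminal or a non-nullable non-terminal.
Nullable = { 'E' }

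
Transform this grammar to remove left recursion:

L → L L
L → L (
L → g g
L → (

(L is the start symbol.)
L → g g L'
L → ( L'
L' → L L'
L' → ( L'
L' → ε

L is directly left-recursive. The standard transformation for
  A → A α₁ | ... | A α_m | β₁ | ... | β_n
is
  A  → β₁ A' | ... | β_n A'
  A' → α₁ A' | ... | α_m A' | ε

L → g g becomes L → g g L'
L → ( becomes L → ( L'
L → L L becomes L' → L L'
L → L ( becomes L' → ( L'
Add L' → ε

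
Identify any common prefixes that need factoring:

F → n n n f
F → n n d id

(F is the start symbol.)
Yes, F has productions with common prefix 'n n'

Left-factoring is needed when two productions for the same non-terminal
share a common prefix on the right-hand side.

Productions for F:
  F → n n n f
  F → n n d id

Found common prefix 'n n' in productions for F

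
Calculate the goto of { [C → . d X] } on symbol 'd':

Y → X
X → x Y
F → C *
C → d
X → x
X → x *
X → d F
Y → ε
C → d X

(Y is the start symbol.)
{ [C → d . X], [X → . d F], [X → . x *], [X → . x Y], [X → . x] }

GOTO(I, 'd') = CLOSURE({ [A → αX.β] : [A → α.Xβ] ∈ I, X = 'd' })

Items with dot before 'd', with the dot advanced:
  [C → . d X] → [C → d . X]
Closure of the advanced items:
  [C → d . X] has the dot before X: add [X → . x Y], [X → . x], [X → . x *], [X → . d F]

GOTO = { [C → d . X], [X → . d F], [X → . x *], [X → . x Y], [X → . x] }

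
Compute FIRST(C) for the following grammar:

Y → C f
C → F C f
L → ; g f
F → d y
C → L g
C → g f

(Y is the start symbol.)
{ ';', 'd', 'g' }

To compute FIRST(C), examine every production with C on the left-hand side, reading each right-hand side left to right until a non-nullable symbol is reached.

FIRST sets of the other non-terminals involved (by the same procedure, iterated to a fixed point):
  FIRST(F) = { 'd' }
  FIRST(L) = { ';' }

From C → F C f:
  - F is a non-terminal: add FIRST(F) \ {ε} = { 'd' }
    F is not nullable, so stop
From C → L g:
  - L is a non-terminal: add FIRST(L) \ {ε} = { ';' }
    L is not nullable, so stop
From C → g f:
  - g is a terminal: add 'g' and stop

Collecting: FIRST(C) = { ';', 'd', 'g' }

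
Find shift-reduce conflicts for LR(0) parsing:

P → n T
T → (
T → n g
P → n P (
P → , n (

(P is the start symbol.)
Augment with P' → P and build the canonical LR(0) collection (I0 = CLOSURE({[P' → . P]}), then GOTO on every symbol after a dot until no new states appear). It has 12 states:
  I0: { [P → . , n (], [P → . n P (], [P → . n T], [P' → . P] }  — shift
  I1: { [P → , . n (] }  — shift
  I2: { [P' → P .] }  — accept
  I3: { [P → . , n (], [P → . n P (], [P → . n T], [P → n . P (], [P → n . T], [T → . (], [T → . n g] }  — shift
  I4: { [T → ( .] }  — reduce
  I5: { [P → n P . (] }  — shift
  I6: { [P → n T .] }  — reduce
  I7: { [P → . , n (], [P → . n P (], [P → . n T], [P → n . P (], [P → n . T], [T → . (], [T → . n g], [T → n . g] }  — shift
  I8: { [T → n g .] }  — reduce
  I9: { [P → n P ( .] }  — reduce
  I10: { [P → , n . (] }  — shift
  I11: { [P → , n ( .] }  — reduce

No state contains both a complete item and a shift item.

Answer: No shift-reduce conflicts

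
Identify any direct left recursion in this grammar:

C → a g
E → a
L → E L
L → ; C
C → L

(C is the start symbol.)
No direct left recursion

C → a g: starts with a
E → a: starts with a
L → E L: starts with E
L → ; C: starts with ';'
C → L: starts with L

No direct left recursion found.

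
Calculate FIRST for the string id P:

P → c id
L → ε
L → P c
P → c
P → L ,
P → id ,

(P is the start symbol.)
To compute FIRST(id P), process the symbols left to right:
Symbol id is a terminal. Add 'id' and stop.
FIRST(id P) = { 'id' }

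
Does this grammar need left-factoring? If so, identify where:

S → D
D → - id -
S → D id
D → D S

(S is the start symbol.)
Yes, S has productions with common prefix 'D'

Left-factoring is needed when two productions for the same non-terminal
share a common prefix on the right-hand side.

Productions for S:
  S → D
  S → D id
Productions for D:
  D → - id -
  D → D S

Found common prefix 'D' in productions for S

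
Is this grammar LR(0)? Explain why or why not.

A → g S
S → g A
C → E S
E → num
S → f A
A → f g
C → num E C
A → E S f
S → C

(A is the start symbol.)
Augment with A' → A and build the canonical LR(0) collection (I0 = CLOSURE({[A' → . A]}), then GOTO on every symbol after a dot until no new states appear). It has 20 states:
  I0: { [A → . E S f], [A → . f g], [A → . g S], [A' → . A], [E → . num] }  — shift
  I1: { [A' → A .] }  — accept
  I2: { [A → E . S f], [C → . E S], [C → . num E C], [E → . num], [S → . C], [S → . f A], [S → . g A] }  — shift
  I3: { [A → f . g] }  — shift
  I4: { [A → g . S], [C → . E S], [C → . num E C], [E → . num], [S → . C], [S → . f A], [S → . g A] }  — shift
  I5: { [E → num .] }  — reduce
  I6: { [S → C .] }  — reduce
  I7: { [C → . E S], [C → . num E C], [C → E . S], [E → . num], [S → . C], [S → . f A], [S → . g A] }  — shift
  I8: { [A → g S .] }  — reduce
  I9: { [A → . E S f], [A → . f g], [A → . g S], [E → . num], [S → f . A] }  — shift
  I10: { [A → . E S f], [A → . f g], [A → . g S], [E → . num], [S → g . A] }  — shift
  I11: { [C → num . E C], [E → . num], [E → num .] }  — shift, reduce
  I12: { [C → . E S], [C → . num E C], [C → num E . C], [E → . num] }  — shift
  I13: { [C → num E C .] }  — reduce
  I14: { [S → g A .] }  — reduce
  I15: { [S → f A .] }  — reduce
  I16: { [C → E S .] }  — reduce
  I17: { [A → f g .] }  — reduce
  I18: { [A → E S . f] }  — shift
  I19: { [A → E S f .] }  — reduce

Conflict in state I11:
  Shift-reduce conflict between [E → num .] and [E → . num]
So the grammar is NOT LR(0).

Answer: No. Shift-reduce conflict between [E → num .] and [E → . num]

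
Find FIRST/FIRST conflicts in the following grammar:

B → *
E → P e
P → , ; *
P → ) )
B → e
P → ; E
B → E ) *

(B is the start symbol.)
A FIRST/FIRST conflict occurs when two productions N → α and N → β for the same non-terminal have FIRST(α) ∩ FIRST(β) ≠ ∅ (with ε ∈ FIRST of a nullable right-hand side, so two nullable alternatives also conflict).

FIRST sets of the non-terminals at (or reachable through a nullable prefix from) the front of some alternative:
  FIRST(E) = { ')', ',', ';' }

Productions for B:
  B → *: FIRST = { '*' }
  B → e: FIRST = { 'e' }
  B → E ) *: FIRST = { ')', ',', ';' }
Productions for P:
  P → , ; *: FIRST = { ',' }
  P → ) ): FIRST = { ')' }
  P → ; E: FIRST = { ';' }
E has only one production, so no FIRST/FIRST conflict is possible there.

All alternatives of each non-terminal have pairwise disjoint FIRST sets.

Answer: No FIRST/FIRST conflicts.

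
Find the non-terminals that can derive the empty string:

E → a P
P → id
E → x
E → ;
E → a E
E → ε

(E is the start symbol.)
ε-productions: E → ε
So E is immediately nullable.
No further non-terminal can be added: every production for the remaining non-terminals contains a terminal or a non-nullable non-terminal.
Nullable = { 'E' }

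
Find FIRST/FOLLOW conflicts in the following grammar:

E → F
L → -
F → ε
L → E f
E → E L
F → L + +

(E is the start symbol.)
Yes. E → E L with FOLLOW(E) on { '-', 'f' }; F → L '+' '+' with FOLLOW(F) on { '-', 'f' }

A FIRST/FOLLOW conflict occurs when a non-terminal N has a nullable alternative N → β (β ⇒* ε) and another alternative N → α with FIRST(α) ∩ FOLLOW(N) ≠ ∅: on such a lookahead the parser cannot decide between expanding α and letting N vanish via β.

Nullable non-terminals: E, F.
FIRST sets used below: FIRST(F) = { '-', 'f', ε }, FIRST(E) = { '-', 'f', ε }, FIRST(L) = { '-', 'f' }

E: nullable alternative(s) E → F; FOLLOW(E) = { $, '-', 'f' }
  E → F: FIRST \ {ε} = { '-', 'f' } — this is the only nullable alternative, skip
  E → E L: FIRST \ {ε} = { '-', 'f' } — overlaps FOLLOW(E) on { '-', 'f' }: CONFLICT

F: nullable alternative(s) F → ε; FOLLOW(F) = { $, '-', 'f' }
  F → ε: FIRST \ {ε} = { } — this is the only nullable alternative, skip
  F → L + +: FIRST \ {ε} = { '-', 'f' } — overlaps FOLLOW(F) on { '-', 'f' }: CONFLICT

L has no nullable alternative, so no FIRST/FOLLOW check is needed there.

So the grammar has 2 FIRST/FOLLOW conflicts (marked CONFLICT above).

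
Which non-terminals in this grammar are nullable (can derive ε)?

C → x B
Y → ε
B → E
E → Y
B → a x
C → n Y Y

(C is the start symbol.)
ε-productions: Y → ε
So Y is immediately nullable.
E → Y: every symbol on the right is nullable, so E is nullable too.
B → E: every symbol on the right is nullable, so B is nullable too.
No further non-terminal can be added: every production for the remaining non-terminals contains a terminal or a non-nullable non-terminal.
Nullable = { 'B', 'E', 'Y' }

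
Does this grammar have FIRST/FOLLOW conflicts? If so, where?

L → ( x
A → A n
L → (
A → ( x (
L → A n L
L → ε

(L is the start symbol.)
No FIRST/FOLLOW conflicts.

A FIRST/FOLLOW conflict occurs when a non-terminal N has a nullable alternative N → β (β ⇒* ε) and another alternative N → α with FIRST(α) ∩ FOLLOW(N) ≠ ∅: on such a lookahead the parser cannot decide between expanding α and letting N vanish via β.

Nullable non-terminals: L.
FIRST sets used below: FIRST(A) = { '(' }

L: nullable alternative(s) L → ε; FOLLOW(L) = { $ }
  L → ( x: FIRST \ {ε} = { '(' } — disjoint from FOLLOW(L)
  L → (: FIRST \ {ε} = { '(' } — disjoint from FOLLOW(L)
  L → A n L: FIRST \ {ε} = { '(' } — disjoint from FOLLOW(L)
  L → ε: FIRST \ {ε} = { } — this is the only nullable alternative, skip

A has no nullable alternative, so no FIRST/FOLLOW check is needed there.

No FIRST/FOLLOW conflicts found.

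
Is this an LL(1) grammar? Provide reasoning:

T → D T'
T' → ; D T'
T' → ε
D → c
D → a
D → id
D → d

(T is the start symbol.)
Yes, the grammar is LL(1).

Relevant sets:
  FOLLOW(T') = { $ }

For T':
  PREDICT(T' → ';' D T') = { ';' }
  PREDICT(T' → ε) = { $ }
For D:
  PREDICT(D → c) = { 'c' }
  PREDICT(D → a) = { 'a' }
  PREDICT(D → id) = { 'id' }
  PREDICT(D → d) = { 'd' }
T has a single production, so nothing to check there.

All predict sets are disjoint. The grammar IS LL(1).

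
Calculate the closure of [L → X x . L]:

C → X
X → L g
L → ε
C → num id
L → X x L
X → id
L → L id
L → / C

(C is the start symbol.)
Start with: [L → X x . L]
  [L → X x . L] has the dot before L: add [L → .], [L → . X x L], [L → . L id], [L → . / C]
  [L → . X x L] has the dot before X: add [X → . L g], [X → . id]
No further items can be added.

CLOSURE = { [L → . / C], [L → . L id], [L → . X x L], [L → .], [L → X x . L], [X → . L g], [X → . id] }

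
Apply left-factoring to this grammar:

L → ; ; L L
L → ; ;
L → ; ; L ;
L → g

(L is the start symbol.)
L → ; ; L'
L' → L L''
L'' → L
L'' → ;
L' → ε
L → g

Left-factoring transforms A → αβ₁ | αβ₂ into A → αA' and A' → β₁ | β₂
(α is the longest common prefix among the alternatives). Repeat until
no nonterminal has two alternatives with a common prefix.

Round 1: L has alternatives sharing prefix '; ;'. Introduce L': L → ; ; L'
  Add: L' → L L
  Add: L' → ε
  Add: L' → L ;

Round 2: L' has alternatives sharing prefix 'L'. Introduce L'': L' → L L''
  Add: L'' → L
  Add: L'' → ;

No remaining common prefixes — done.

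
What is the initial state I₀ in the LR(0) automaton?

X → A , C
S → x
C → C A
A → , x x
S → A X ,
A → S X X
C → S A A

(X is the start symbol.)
First, augment the grammar with X' → X
I₀ = CLOSURE({ [X' → . X] }):
  [X' → . X] has the dot before X: add [X → . A , C]
  [X → . A , C] has the dot before A: add [A → . , x x], [A → . S X X]
  [A → . S X X] has the dot before S: add [S → . x], [S → . A X ,]
No further items can be added.

I₀ = { [A → . , x x], [A → . S X X], [S → . A X ,], [S → . x], [X → . A , C], [X' → . X] }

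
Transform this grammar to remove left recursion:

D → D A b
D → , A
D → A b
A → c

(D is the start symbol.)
D is directly left-recursive. The standard transformation for
  A → A α₁ | ... | A α_m | β₁ | ... | β_n
is
  A  → β₁ A' | ... | β_n A'
  A' → α₁ A' | ... | α_m A' | ε

D → , A becomes D → , A D'
D → A b becomes D → A b D'
D → D A b becomes D' → A b D'
Add D' → ε

Productions for other non-terminals are unchanged:
  A → c

Resulting grammar:
D → , A D'
D → A b D'
D' → A b D'
D' → ε
A → c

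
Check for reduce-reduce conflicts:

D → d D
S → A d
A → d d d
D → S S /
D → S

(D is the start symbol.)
No reduce-reduce conflicts

A reduce-reduce conflict occurs when an LR(0) state has two complete items [A → α .] and [B → β .] — both call for a reduction, and with no lookahead the parser cannot choose between them.

Augment with D' → D and build the canonical LR(0) collection (I0 = CLOSURE({[D' → . D]}), then GOTO on every symbol after a dot until no new states appear). It has 14 states:
  I0: { [A → . d d d], [D → . S S /], [D → . S], [D → . d D], [D' → . D], [S → . A d] }  — shift
  I1: { [S → A . d] }  — shift
  I2: { [D' → D .] }  — accept
  I3: { [A → . d d d], [D → S . S /], [D → S .], [S → . A d] }  — shift, reduce
  I4: { [A → . d d d], [A → d . d d], [D → . S S /], [D → . S], [D → . d D], [D → d . D], [S → . A d] }  — shift
  I5: { [D → d D .] }  — reduce
  I6: { [A → . d d d], [A → d . d d], [A → d d . d], [D → . S S /], [D → . S], [D → . d D], [D → d . D], [S → . A d] }  — shift
  I7: { [A → . d d d], [A → d . d d], [A → d d . d], [A → d d d .], [D → . S S /], [D → . S], [D → . d D], [D → d . D], [S → . A d] }  — shift, reduce
  I8: { [D → S S . /] }  — shift
  I9: { [A → d . d d] }  — shift
  I10: { [A → d d . d] }  — shift
  I11: { [A → d d d .] }  — reduce
  I12: { [D → S S / .] }  — reduce
  I13: { [S → A d .] }  — reduce

No state contains more than one complete item.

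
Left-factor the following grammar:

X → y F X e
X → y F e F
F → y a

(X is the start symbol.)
X → y F X'
X' → X e
X' → e F
F → y a

Left-factoring transforms A → αβ₁ | αβ₂ into A → αA' and A' → β₁ | β₂
(α is the longest common prefix among the alternatives). Repeat until
no nonterminal has two alternatives with a common prefix.

Round 1: X has alternatives sharing prefix 'y F'. Introduce X': X → y F X'
  Add: X' → X e
  Add: X' → e F

No remaining common prefixes — done.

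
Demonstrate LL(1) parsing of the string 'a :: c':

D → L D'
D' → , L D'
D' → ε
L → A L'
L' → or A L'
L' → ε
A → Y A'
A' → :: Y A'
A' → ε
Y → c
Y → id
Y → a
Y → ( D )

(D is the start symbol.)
LL(1) parsing maintains a stack (initially the start symbol over $) and the input. At each step: if the stack top is a terminal, match it against the current input token; if it is a non-terminal N, replace it with the RHS of M[N, lookahead] (the unique production whose predict set contains the lookahead).

Stack is shown with the top on the left.

Stack            Input     Action
---------------------------------
D $              a :: c $  output D → L D'
L D' $           a :: c $  output L → A L'
A L' D' $        a :: c $  output A → Y A'
Y A' L' D' $     a :: c $  output Y → a
a A' L' D' $     a :: c $  match 'a'
A' L' D' $       :: c $    output A' → :: Y A'
:: Y A' L' D' $  :: c $    match '::'
Y A' L' D' $     c $       output Y → c
c A' L' D' $     c $       match 'c'
A' L' D' $       $         output A' → ε
L' D' $          $         output L' → ε
D' $             $         output D' → ε
$                $         accept

The string is accepted.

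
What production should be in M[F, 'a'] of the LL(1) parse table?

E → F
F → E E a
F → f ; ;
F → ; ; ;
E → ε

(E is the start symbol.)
To find M[F, 'a'], we find productions for F where 'a' is in the predict set (PREDICT(N → α) = (FIRST(α) \ {ε}) ∪ (FOLLOW(N) if α ⇒* ε)).

Relevant sets:
  FIRST(E) = { ';', 'a', 'f', ε }

F → E E a: PREDICT = { ';', 'a', 'f' }
  'a' is in predict set, so this production goes in M[F, 'a']
F → f ; ;: PREDICT = { 'f' }
F → ; ; ;: PREDICT = { ';' }

M[F, 'a'] = F → E E a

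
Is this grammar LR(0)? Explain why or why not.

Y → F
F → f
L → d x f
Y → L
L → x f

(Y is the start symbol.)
Augment with Y' → Y and build the canonical LR(0) collection (I0 = CLOSURE({[Y' → . Y]}), then GOTO on every symbol after a dot until no new states appear). It has 10 states:
  I0: { [F → . f], [L → . d x f], [L → . x f], [Y → . F], [Y → . L], [Y' → . Y] }  — shift
  I1: { [Y → F .] }  — reduce
  I2: { [Y → L .] }  — reduce
  I3: { [Y' → Y .] }  — accept
  I4: { [L → d . x f] }  — shift
  I5: { [F → f .] }  — reduce
  I6: { [L → x . f] }  — shift
  I7: { [L → x f .] }  — reduce
  I8: { [L → d x . f] }  — shift
  I9: { [L → d x f .] }  — reduce

Every state is either a pure shift/goto state or contains exactly one complete item and nothing to shift — no conflicts. The grammar is LR(0).

Answer: Yes, the grammar is LR(0)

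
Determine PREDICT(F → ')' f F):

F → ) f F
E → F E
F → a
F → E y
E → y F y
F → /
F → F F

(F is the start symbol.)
PREDICT(F → ')' f F) = (FIRST(RHS) \ {ε}) ∪ (FOLLOW(F) if ε ∈ FIRST(RHS), i.e. RHS ⇒* ε)
FIRST(')' f F) = { ')' }
ε ∉ FIRST(')' f F), so FOLLOW(F) is not added.
PREDICT(F → ')' f F) = { ')' }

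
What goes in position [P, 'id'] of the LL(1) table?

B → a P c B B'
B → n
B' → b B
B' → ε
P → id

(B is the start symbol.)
P → id

To find M[P, 'id'], we find productions for P where 'id' is in the predict set (PREDICT(N → α) = (FIRST(α) \ {ε}) ∪ (FOLLOW(N) if α ⇒* ε)).

P → id: PREDICT = { 'id' }
  'id' is in predict set, so this production goes in M[P, 'id']

M[P, 'id'] = P → id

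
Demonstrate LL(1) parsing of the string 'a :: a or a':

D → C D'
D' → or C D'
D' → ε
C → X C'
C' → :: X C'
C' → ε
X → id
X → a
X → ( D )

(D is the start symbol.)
Stack is shown with the top on the left.

Stack         Input          Action
-----------------------------------
D $           a :: a or a $  output D → C D'
C D' $        a :: a or a $  output C → X C'
X C' D' $     a :: a or a $  output X → a
a C' D' $     a :: a or a $  match 'a'
C' D' $       :: a or a $    output C' → :: X C'
:: X C' D' $  :: a or a $    match '::'
X C' D' $     a or a $       output X → a
a C' D' $     a or a $       match 'a'
C' D' $       or a $         output C' → ε
D' $          or a $         output D' → or C D'
or C D' $     or a $         match 'or'
C D' $        a $            output C → X C'
X C' D' $     a $            output X → a
a C' D' $     a $            match 'a'
C' D' $       $              output C' → ε
D' $          $              output D' → ε
$             $              accept

The string is accepted.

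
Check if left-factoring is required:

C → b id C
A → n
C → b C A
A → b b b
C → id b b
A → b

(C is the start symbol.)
Yes, C has productions with common prefix 'b'; A has productions with common prefix 'b'

Left-factoring is needed when two productions for the same non-terminal
share a common prefix on the right-hand side.

Productions for C:
  C → b id C
  C → b C A
  C → id b b
Productions for A:
  A → n
  A → b b b
  A → b

Found common prefix 'b' in productions for C
Found common prefix 'b' in productions for A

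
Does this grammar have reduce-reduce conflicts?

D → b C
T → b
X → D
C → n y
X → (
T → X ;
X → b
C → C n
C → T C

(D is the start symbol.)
A reduce-reduce conflict occurs when an LR(0) state has two complete items [A → α .] and [B → β .] — both call for a reduction, and with no lookahead the parser cannot choose between them.

Augment with D' → D and build the canonical LR(0) collection (I0 = CLOSURE({[D' → . D]}), then GOTO on every symbol after a dot until no new states appear). It has 14 states:
  I0: { [D → . b C], [D' → . D] }  — shift
  I1: { [D' → D .] }  — accept
  I2: { [C → . C n], [C → . T C], [C → . n y], [D → . b C], [D → b . C], [T → . X ;], [T → . b], [X → . (], [X → . D], [X → . b] }  — shift
  I3: { [X → ( .] }  — reduce
  I4: { [C → C . n], [D → b C .] }  — shift, reduce
  I5: { [X → D .] }  — reduce
  I6: { [C → . C n], [C → . T C], [C → . n y], [C → T . C], [D → . b C], [T → . X ;], [T → . b], [X → . (], [X → . D], [X → . b] }  — shift
  I7: { [T → X . ;] }  — shift
  I8: { [C → . C n], [C → . T C], [C → . n y], [D → . b C], [D → b . C], [T → . X ;], [T → . b], [T → b .], [X → . (], [X → . D], [X → . b], [X → b .] }  — shift, 2 reduces
  I9: { [C → n . y] }  — shift
  I10: { [C → n y .] }  — reduce
  I11: { [T → X ; .] }  — reduce
  I12: { [C → C . n], [C → T C .] }  — shift, reduce
  I13: { [C → C n .] }  — reduce

I8 contains complete items [T → b .], [X → b .] — reduce-reduce conflict.

Answer: Yes — I8: [T → b .] vs [X → b .]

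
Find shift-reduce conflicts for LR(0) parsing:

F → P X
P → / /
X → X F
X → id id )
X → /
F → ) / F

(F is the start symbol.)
Augment with F' → F and build the canonical LR(0) collection (I0 = CLOSURE({[F' → . F]}), then GOTO on every symbol after a dot until no new states appear). It has 14 states:
  I0: { [F → . ) / F], [F → . P X], [F' → . F], [P → . / /] }  — shift
  I1: { [F → ) . / F] }  — shift
  I2: { [P → / . /] }  — shift
  I3: { [F' → F .] }  — accept
  I4: { [F → P . X], [X → . /], [X → . X F], [X → . id id )] }  — shift
  I5: { [X → / .] }  — reduce
  I6: { [F → . ) / F], [F → . P X], [F → P X .], [P → . / /], [X → X . F] }  — shift, reduce
  I7: { [X → id . id )] }  — shift
  I8: { [X → id id . )] }  — shift
  I9: { [X → id id ) .] }  — reduce
  I10: { [X → X F .] }  — reduce
  I11: { [P → / / .] }  — reduce
  I12: { [F → ) / . F], [F → . ) / F], [F → . P X], [P → . / /] }  — shift
  I13: { [F → ) / F .] }  — reduce

I6 contains reduce item [F → P X .] and shift items [F → . ) / F], [P → . / /] — shift-reduce conflict.

Answer: Yes — I6: [F → P X .] vs [F → . ) / F]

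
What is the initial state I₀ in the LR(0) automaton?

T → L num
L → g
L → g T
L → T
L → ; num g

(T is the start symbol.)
{ [L → . ; num g], [L → . T], [L → . g T], [L → . g], [T → . L num], [T' → . T] }

First, augment the grammar with T' → T
I₀ = CLOSURE({ [T' → . T] }):
  [T' → . T] has the dot before T: add [T → . L num]
  [T → . L num] has the dot before L: add [L → . g], [L → . g T], [L → . T], [L → . ; num g]
No further items can be added.

I₀ = { [L → . ; num g], [L → . T], [L → . g T], [L → . g], [T → . L num], [T' → . T] }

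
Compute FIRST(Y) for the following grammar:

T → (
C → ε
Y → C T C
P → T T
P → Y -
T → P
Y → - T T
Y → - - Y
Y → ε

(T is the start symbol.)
FIRST sets of the other non-terminals involved (by the same procedure, iterated to a fixed point):
  FIRST(C) = { ε }
  FIRST(T) = { '(', '-' }

From Y → C T C:
  - C is a non-terminal: add FIRST(C) \ {ε} = { }
    C is nullable, so continue to the next symbol
  - T is a non-terminal: add FIRST(T) \ {ε} = { '(', '-' }
    T is not nullable, so stop
From Y → - T T:
  - '-' is a terminal: add '-' and stop
From Y → - - Y:
  - '-' is a terminal: add '-' and stop
From Y → ε:
  - ε-production, so ε ∈ FIRST(Y)

Collecting: FIRST(Y) = { '(', '-', ε }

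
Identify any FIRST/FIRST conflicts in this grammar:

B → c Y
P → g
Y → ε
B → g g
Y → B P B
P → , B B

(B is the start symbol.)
A FIRST/FIRST conflict occurs when two productions N → α and N → β for the same non-terminal have FIRST(α) ∩ FIRST(β) ≠ ∅ (with ε ∈ FIRST of a nullable right-hand side, so two nullable alternatives also conflict).

FIRST sets of the non-terminals at (or reachable through a nullable prefix from) the front of some alternative:
  FIRST(B) = { 'c', 'g' }

Productions for B:
  B → c Y: FIRST = { 'c' }
  B → g g: FIRST = { 'g' }
Productions for P:
  P → g: FIRST = { 'g' }
  P → , B B: FIRST = { ',' }
Productions for Y:
  Y → ε: FIRST = { ε }
  Y → B P B: FIRST = { 'c', 'g' }

All alternatives of each non-terminal have pairwise disjoint FIRST sets.

Answer: No FIRST/FIRST conflicts.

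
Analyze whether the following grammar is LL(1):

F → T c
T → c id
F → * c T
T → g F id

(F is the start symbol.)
A grammar is LL(1) if for each non-terminal N with multiple productions, the predict sets of those productions are pairwise disjoint, where PREDICT(N → α) = (FIRST(α) \ {ε}) ∪ (FOLLOW(N) if α ⇒* ε).

Relevant sets:
  FIRST(T) = { 'c', 'g' }

For F:
  PREDICT(F → T c) = { 'c', 'g' }
  PREDICT(F → '*' c T) = { '*' }
For T:
  PREDICT(T → c id) = { 'c' }
  PREDICT(T → g F id) = { 'g' }

All predict sets are disjoint. The grammar IS LL(1).

Answer: Yes, the grammar is LL(1).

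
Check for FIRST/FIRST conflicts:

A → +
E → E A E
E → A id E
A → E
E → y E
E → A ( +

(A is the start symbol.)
A FIRST/FIRST conflict occurs when two productions N → α and N → β for the same non-terminal have FIRST(α) ∩ FIRST(β) ≠ ∅ (with ε ∈ FIRST of a nullable right-hand side, so two nullable alternatives also conflict).

FIRST sets of the non-terminals at (or reachable through a nullable prefix from) the front of some alternative:
  FIRST(E) = { '+', 'y' }
  FIRST(A) = { '+', 'y' }

Productions for A:
  A → +: FIRST = { '+' }
  A → E: FIRST = { '+', 'y' }
Productions for E:
  E → E A E: FIRST = { '+', 'y' }
  E → A id E: FIRST = { '+', 'y' }
  E → y E: FIRST = { 'y' }
  E → A ( +: FIRST = { '+', 'y' }

Conflict for A: A → + and A → E
  Overlap: { '+' }
Conflict for E: E → E A E and E → A id E
  Overlap: { '+', 'y' }
Conflict for E: E → E A E and E → y E
  Overlap: { 'y' }
Conflict for E: E → E A E and E → A ( +
  Overlap: { '+', 'y' }
Conflict for E: E → A id E and E → y E
  Overlap: { 'y' }
Conflict for E: E → A id E and E → A ( +
  Overlap: { '+', 'y' }
Conflict for E: E → y E and E → A ( +
  Overlap: { 'y' }

Answer: Yes. A → '+' / A → E on { '+' }; E → E A E / E → A id E on { '+', 'y' }; E → E A E / E → y E on { 'y' }; E → E A E / E → A '(' '+' on { '+', 'y' }; E → A id E / E → y E on { 'y' }; E → A id E / E → A '(' '+' on { '+', 'y' }; E → y E / E → A '(' '+' on { 'y' }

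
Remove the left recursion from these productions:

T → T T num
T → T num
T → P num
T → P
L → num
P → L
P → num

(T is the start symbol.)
T is directly left-recursive. The standard transformation for
  A → A α₁ | ... | A α_m | β₁ | ... | β_n
is
  A  → β₁ A' | ... | β_n A'
  A' → α₁ A' | ... | α_m A' | ε

T → P num becomes T → P num T'
T → P becomes T → P T'
T → T T num becomes T' → T num T'
T → T num becomes T' → num T'
Add T' → ε

Productions for other non-terminals are unchanged:
  L → num
  P → L
  P → num

Resulting grammar:
T → P num T'
T → P T'
T' → T num T'
T' → num T'
T' → ε
L → num
P → L
P → num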